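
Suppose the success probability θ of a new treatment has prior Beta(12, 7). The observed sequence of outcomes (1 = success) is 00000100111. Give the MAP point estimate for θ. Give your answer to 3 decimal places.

θ̂_MAP = 0.536

Prior: Beta(12, 7).
Data: 4 successes in 11 trials (from the sequence). The binomial likelihood contributes θ^4(1−θ)^7, so the posterior is Beta(12+4, 7+7) = Beta(16, 14).
For Beta(a, b) with a, b > 1 the mode is (a−1)/(a+b−2) = 15/28 ≈ 0.536.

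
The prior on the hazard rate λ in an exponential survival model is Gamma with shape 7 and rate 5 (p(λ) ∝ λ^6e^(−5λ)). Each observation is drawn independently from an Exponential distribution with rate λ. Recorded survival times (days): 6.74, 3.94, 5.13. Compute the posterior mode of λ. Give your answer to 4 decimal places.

λ̂_MAP = 0.4325

The Exponential(rate=λ) likelihood is ∝ λ^n e^(−λΣtᵢ). Here n = 3 and Σtᵢ = 6.74 + 3.94 + 5.13 = 15.81.
Posterior ∝ λ^6e^(−5λ) · λ^3e^(−15.81λ) = λ^9e^(−20.81λ), i.e. Gamma(10, 20.81).
Mode = (a−1)/b = 9/20.81 ≈ 0.4325.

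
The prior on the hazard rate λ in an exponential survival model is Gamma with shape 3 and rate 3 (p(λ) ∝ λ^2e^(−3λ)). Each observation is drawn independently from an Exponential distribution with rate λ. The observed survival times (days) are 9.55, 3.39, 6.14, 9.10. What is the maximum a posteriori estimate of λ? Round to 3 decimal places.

The Exponential(rate=λ) likelihood is ∝ λ^n e^(−λΣtᵢ). Here n = 4 and Σtᵢ = 9.55 + 3.39 + 6.14 + 9.10 = 28.18.
Posterior ∝ λ^2e^(−3λ) · λ^4e^(−28.18λ) = λ^6e^(−31.18λ), i.e. Gamma(7, 31.18).
Mode = (a−1)/b = 6/31.18 ≈ 0.192.

λ̂_MAP = 0.192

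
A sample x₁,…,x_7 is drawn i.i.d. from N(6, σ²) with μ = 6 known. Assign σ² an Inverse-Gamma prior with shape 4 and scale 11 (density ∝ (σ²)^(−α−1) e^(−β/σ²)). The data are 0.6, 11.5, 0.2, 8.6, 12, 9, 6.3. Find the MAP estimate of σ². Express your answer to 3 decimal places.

σ̂²_MAP = 9.818

Sum of squared deviations about the known mean: SS = (0.6−6)² + (11.5−6)² + (0.2−6)² + (8.6−6)² + (12−6)² + (9−6)² + (6.3−6)² = 144.9.
The Normal likelihood contributes (σ²)^(−n/2) exp(−SS/(2σ²)), so the posterior is Inverse-Gamma(α + n/2, β + SS/2) = Inverse-Gamma(7.5, 83.45).
The mode of Inverse-Gamma(a, b) is b/(a+1) = 83.45/8.5 ≈ 9.818.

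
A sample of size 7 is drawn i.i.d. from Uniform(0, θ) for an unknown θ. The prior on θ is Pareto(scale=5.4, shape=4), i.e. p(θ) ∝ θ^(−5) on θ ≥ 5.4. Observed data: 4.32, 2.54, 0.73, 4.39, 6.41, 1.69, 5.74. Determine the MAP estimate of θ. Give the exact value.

θ̂_MAP = 6.41

The Uniform(0, θ) likelihood is θ^(−n) for θ ≥ max(xᵢ), zero otherwise. Here max(xᵢ) = 6.41.
Posterior ∝ θ^(−5) · θ^(−7) = θ^(−12) on θ ≥ max(5.4, 6.41) = 6.41.
This density is strictly decreasing in θ, so the posterior mode lies at the lower boundary of the support.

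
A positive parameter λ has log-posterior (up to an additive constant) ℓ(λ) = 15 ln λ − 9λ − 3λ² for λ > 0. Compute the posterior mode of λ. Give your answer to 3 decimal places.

λ̂_MAP = 1.000

ℓ'(λ) = 15/λ − 9 − 6λ. Setting this to zero and multiplying by λ: 6λ² + 9λ − 15 = 0.
λ = (−9 + √(9² + 4·6·15)) / (2·6) = (−9 + √441) / 12 = (−9 + 21)/12 = 1.
ℓ''(λ) = −15/λ² − 6 < 0, confirming a maximum.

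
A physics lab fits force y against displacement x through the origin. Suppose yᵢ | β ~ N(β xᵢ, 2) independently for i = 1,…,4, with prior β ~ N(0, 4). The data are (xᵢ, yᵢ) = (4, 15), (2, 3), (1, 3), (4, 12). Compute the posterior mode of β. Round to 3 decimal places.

β̂_MAP = 3.120

log p(β | y) = −Σ(yᵢ − βxᵢ)²/(2·2) − β²/(2·4) + const.
Setting the derivative to zero: Σxᵢ(yᵢ − βxᵢ)/2 − β/4 = 0, so β = Σxᵢyᵢ / (Σxᵢ² + σ²/τ²).
Σxᵢyᵢ = 4·15 + 2·3 + 1·3 + 4·12 = 117; Σxᵢ² = 37; σ²/τ² = 0.5.
β̂_MAP = 117 / (37 + 0.5) = 117/37.5 ≈ 3.120.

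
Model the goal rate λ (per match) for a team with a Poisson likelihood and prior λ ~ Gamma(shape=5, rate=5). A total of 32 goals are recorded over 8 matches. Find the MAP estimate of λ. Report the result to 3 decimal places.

λ̂_MAP = 2.769

Σxᵢ = 32, n = 8.
Posterior ∝ λ^4e^(−5λ) · λ^32e^(−8λ) = λ^36e^(−13λ), i.e. Gamma(shape=37, rate=13).
The mode of a Gamma(a, b) with a ≥ 1 (shape–rate) is (a−1)/b = 36/13 ≈ 2.769.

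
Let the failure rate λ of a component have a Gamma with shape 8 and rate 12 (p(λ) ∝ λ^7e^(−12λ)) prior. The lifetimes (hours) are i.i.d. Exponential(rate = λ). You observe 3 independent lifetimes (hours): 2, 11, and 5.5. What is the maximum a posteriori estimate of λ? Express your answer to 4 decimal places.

λ̂_MAP = 0.3279

The Exponential(rate=λ) likelihood is ∝ λ^n e^(−λΣtᵢ). Here n = 3 and Σtᵢ = 2 + 11 + 5.5 = 18.5.
Posterior ∝ λ^7e^(−12λ) · λ^3e^(−18.5λ) = λ^10e^(−30.5λ), i.e. Gamma(11, 30.5).
Mode = (a−1)/b = 10/30.5 ≈ 0.3279.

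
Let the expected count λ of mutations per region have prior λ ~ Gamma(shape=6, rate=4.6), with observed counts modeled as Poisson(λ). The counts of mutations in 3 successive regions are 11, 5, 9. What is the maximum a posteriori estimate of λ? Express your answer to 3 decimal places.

Σxᵢ = 11+5+9 = 25, with n = 3.
Posterior ∝ λ^5e^(−4.6λ) · λ^25e^(−3λ) = λ^30e^(−7.6λ), i.e. Gamma(shape=31, rate=7.6).
The mode of a Gamma(a, b) with a ≥ 1 (shape–rate) is (a−1)/b = 30/7.6 ≈ 3.947.

λ̂_MAP = 3.947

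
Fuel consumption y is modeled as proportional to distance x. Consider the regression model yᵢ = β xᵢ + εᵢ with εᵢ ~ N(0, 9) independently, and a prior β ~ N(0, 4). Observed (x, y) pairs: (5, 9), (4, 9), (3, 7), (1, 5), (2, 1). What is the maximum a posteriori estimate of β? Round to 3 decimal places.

β̂_MAP = 1.904

log p(β | y) = −Σ(yᵢ − βxᵢ)²/(2·9) − β²/(2·4) + const.
Setting the derivative to zero: Σxᵢ(yᵢ − βxᵢ)/9 − β/4 = 0, so β = Σxᵢyᵢ / (Σxᵢ² + σ²/τ²).
Σxᵢyᵢ = 5·9 + 4·9 + 3·7 + 1·5 + 2·1 = 109; Σxᵢ² = 55; σ²/τ² = 2.25.
β̂_MAP = 109 / (55 + 2.25) = 109/57.25 ≈ 1.904.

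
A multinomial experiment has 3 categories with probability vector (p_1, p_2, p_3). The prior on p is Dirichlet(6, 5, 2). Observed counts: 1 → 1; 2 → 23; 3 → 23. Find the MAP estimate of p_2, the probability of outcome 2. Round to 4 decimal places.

MAP estimate: 0.4737

The posterior is Dirichlet(αᵢ + nᵢ) = Dirichlet(7, 28, 25).
For a Dirichlet(a₁,…,a_K) with all aᵢ > 1, the mode has j-th component (aⱼ − 1)/(Σaᵢ − K).
Here Σaᵢ = 60 and K = 3, so p_2 = (28 − 1)/(60 − 3) = 27/57 ≈ 0.4737.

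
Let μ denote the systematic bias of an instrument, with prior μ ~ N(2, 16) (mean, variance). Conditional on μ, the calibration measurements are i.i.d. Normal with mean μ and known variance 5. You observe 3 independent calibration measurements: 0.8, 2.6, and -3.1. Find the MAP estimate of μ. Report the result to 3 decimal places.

μ̂_MAP = 0.279

n = 3; x̄ = (0.8 + 2.6 + (-3.1))/3 = 0.3/3 = 0.1.
For a Normal prior and Normal likelihood with known variance, the posterior is Normal; its mode equals its mean, the precision-weighted average.
Prior precision 1/σ₀² = 1/16 = 0.0625; data precision n/σ² = 3/5 = 0.6.
μ̂ = (0.0625·2 + 0.6·0.1) / (0.0625 + 0.6) = 0.185/0.6625 = 74/265 ≈ 0.279.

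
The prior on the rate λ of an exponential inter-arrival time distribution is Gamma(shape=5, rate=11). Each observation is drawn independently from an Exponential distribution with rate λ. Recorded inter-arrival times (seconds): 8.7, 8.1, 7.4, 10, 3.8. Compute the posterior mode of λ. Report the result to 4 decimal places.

λ̂_MAP = 0.1837

The Exponential(rate=λ) likelihood is ∝ λ^n e^(−λΣtᵢ). Here n = 5 and Σtᵢ = 8.7 + 8.1 + 7.4 + 10 + 3.8 = 38.
Posterior ∝ λ^4e^(−11λ) · λ^5e^(−38λ) = λ^9e^(−49λ), i.e. Gamma(10, 49).
Mode = (a−1)/b = 9/49 ≈ 0.1837.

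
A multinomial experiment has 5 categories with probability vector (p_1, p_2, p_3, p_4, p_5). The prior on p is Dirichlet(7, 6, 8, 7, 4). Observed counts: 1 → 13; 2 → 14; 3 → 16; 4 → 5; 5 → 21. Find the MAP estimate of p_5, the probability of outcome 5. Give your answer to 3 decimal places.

MAP estimate: 0.250

The posterior is Dirichlet(αᵢ + nᵢ) = Dirichlet(20, 20, 24, 12, 25).
For a Dirichlet(a₁,…,a_K) with all aᵢ > 1, the mode has j-th component (aⱼ − 1)/(Σaᵢ − K).
Here Σaᵢ = 101 and K = 5, so p_5 = (25 − 1)/(101 − 5) = 24/96 ≈ 0.250.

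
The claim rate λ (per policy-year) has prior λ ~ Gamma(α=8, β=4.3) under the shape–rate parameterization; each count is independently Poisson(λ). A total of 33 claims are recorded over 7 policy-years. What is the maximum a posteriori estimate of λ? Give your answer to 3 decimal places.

Σxᵢ = 33, n = 7.
Posterior ∝ λ^7e^(−4.3λ) · λ^33e^(−7λ) = λ^40e^(−11.3λ), i.e. Gamma(shape=41, rate=11.3).
The mode of a Gamma(a, b) with a ≥ 1 (shape–rate) is (a−1)/b = 40/11.3 ≈ 3.540.

λ̂_MAP = 3.540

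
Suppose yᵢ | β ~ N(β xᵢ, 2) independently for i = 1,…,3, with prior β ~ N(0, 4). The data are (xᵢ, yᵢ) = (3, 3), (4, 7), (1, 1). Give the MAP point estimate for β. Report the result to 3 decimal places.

β̂_MAP = 1.434

log p(β | y) = −Σ(yᵢ − βxᵢ)²/(2·2) − β²/(2·4) + const.
Setting the derivative to zero: Σxᵢ(yᵢ − βxᵢ)/2 − β/4 = 0, so β = Σxᵢyᵢ / (Σxᵢ² + σ²/τ²).
Σxᵢyᵢ = 3·3 + 4·7 + 1·1 = 38; Σxᵢ² = 26; σ²/τ² = 0.5.
β̂_MAP = 38 / (26 + 0.5) = 38/26.5 ≈ 1.434.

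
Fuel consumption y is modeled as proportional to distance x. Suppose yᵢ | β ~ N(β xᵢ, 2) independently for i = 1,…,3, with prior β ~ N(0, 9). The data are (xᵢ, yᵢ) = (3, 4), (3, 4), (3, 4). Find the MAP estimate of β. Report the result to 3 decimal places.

log p(β | y) = −Σ(yᵢ − βxᵢ)²/(2·2) − β²/(2·9) + const.
Setting the derivative to zero: Σxᵢ(yᵢ − βxᵢ)/2 − β/9 = 0, so β = Σxᵢyᵢ / (Σxᵢ² + σ²/τ²).
Σxᵢyᵢ = 3·4 + 3·4 + 3·4 = 36; Σxᵢ² = 27; σ²/τ² = 2/9.
β̂_MAP = 36 / (27 + 2/9) = 36/(245/9) = 324/245 ≈ 1.322.

β̂_MAP = 1.322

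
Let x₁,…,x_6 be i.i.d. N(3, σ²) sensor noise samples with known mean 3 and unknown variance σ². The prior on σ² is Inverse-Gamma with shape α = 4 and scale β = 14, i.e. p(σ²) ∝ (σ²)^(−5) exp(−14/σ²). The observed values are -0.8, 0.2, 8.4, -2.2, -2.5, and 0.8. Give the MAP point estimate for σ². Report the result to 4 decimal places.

Sum of squared deviations about the known mean: SS = (-0.8−3)² + (0.2−3)² + (8.4−3)² + (-2.2−3)² + (-2.5−3)² + (0.8−3)² = 113.57.
The Normal likelihood contributes (σ²)^(−n/2) exp(−SS/(2σ²)), so the posterior is Inverse-Gamma(α + n/2, β + SS/2) = Inverse-Gamma(7, 70.785).
The mode of Inverse-Gamma(a, b) is b/(a+1) = 70.785/8 ≈ 8.8481.

σ̂²_MAP = 8.8481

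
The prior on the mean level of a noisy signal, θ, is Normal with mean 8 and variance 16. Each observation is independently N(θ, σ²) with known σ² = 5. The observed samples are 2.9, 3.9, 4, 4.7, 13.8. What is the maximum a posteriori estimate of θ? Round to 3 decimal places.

θ̂_MAP = 5.986

n = 5; x̄ = (2.9 + 3.9 + 4 + 4.7 + 13.8)/5 = 29.3/5 = 5.86.
For a Normal prior and Normal likelihood with known variance, the posterior is Normal; its mode equals its mean, the precision-weighted average.
Prior precision 1/σ₀² = 1/16 = 0.0625; data precision n/σ² = 5/5 = 1.
θ̂ = (0.0625·8 + 1·5.86) / (0.0625 + 1) = 6.36/1.0625 = 2544/425 ≈ 5.986.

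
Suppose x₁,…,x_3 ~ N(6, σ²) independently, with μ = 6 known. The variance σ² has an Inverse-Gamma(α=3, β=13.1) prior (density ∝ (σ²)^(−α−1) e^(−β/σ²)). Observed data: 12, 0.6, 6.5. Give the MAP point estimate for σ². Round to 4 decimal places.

Sum of squared deviations about the known mean: SS = (12−6)² + (0.6−6)² + (6.5−6)² = 65.41.
The Normal likelihood contributes (σ²)^(−n/2) exp(−SS/(2σ²)), so the posterior is Inverse-Gamma(α + n/2, β + SS/2) = Inverse-Gamma(4.5, 45.805).
The mode of Inverse-Gamma(a, b) is b/(a+1) = 45.805/5.5 ≈ 8.3282.

σ̂²_MAP = 8.3282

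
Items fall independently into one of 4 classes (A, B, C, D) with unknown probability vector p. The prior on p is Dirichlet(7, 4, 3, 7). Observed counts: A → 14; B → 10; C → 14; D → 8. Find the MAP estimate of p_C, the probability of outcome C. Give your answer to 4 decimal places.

The posterior is Dirichlet(αᵢ + nᵢ) = Dirichlet(21, 14, 17, 15).
For a Dirichlet(a₁,…,a_K) with all aᵢ > 1, the mode has j-th component (aⱼ − 1)/(Σaᵢ − K).
Here Σaᵢ = 67 and K = 4, so p_C = (17 − 1)/(67 − 4) = 16/63 ≈ 0.2540.

MAP estimate of p_C = 0.2540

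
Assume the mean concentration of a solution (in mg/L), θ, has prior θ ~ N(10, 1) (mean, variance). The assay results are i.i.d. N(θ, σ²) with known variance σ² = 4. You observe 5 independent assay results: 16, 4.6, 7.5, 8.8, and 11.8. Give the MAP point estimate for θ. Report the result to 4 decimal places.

θ̂_MAP = 9.8556

n = 5; x̄ = (16 + 4.6 + 7.5 + 8.8 + 11.8)/5 = 48.7/5 = 9.74.
For a Normal prior and Normal likelihood with known variance, the posterior is Normal; its mode equals its mean, the precision-weighted average.
Prior precision 1/σ₀² = 1/1 = 1; data precision n/σ² = 5/4 = 1.25.
θ̂ = (1·10 + 1.25·9.74) / (1 + 1.25) = 22.175/2.25 = 887/90 ≈ 9.8556.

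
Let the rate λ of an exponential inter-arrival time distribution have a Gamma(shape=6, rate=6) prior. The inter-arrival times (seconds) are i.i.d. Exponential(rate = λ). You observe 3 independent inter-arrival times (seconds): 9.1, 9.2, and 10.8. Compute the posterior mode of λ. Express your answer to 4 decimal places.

λ̂_MAP = 0.2279

The Exponential(rate=λ) likelihood is ∝ λ^n e^(−λΣtᵢ). Here n = 3 and Σtᵢ = 9.1 + 9.2 + 10.8 = 29.1.
Posterior ∝ λ^5e^(−6λ) · λ^3e^(−29.1λ) = λ^8e^(−35.1λ), i.e. Gamma(9, 35.1).
Mode = (a−1)/b = 8/35.1 ≈ 0.2279.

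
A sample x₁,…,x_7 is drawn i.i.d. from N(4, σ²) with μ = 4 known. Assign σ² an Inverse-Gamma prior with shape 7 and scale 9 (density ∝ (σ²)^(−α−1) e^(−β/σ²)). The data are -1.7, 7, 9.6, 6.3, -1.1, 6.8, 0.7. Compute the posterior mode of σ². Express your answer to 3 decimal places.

Sum of squared deviations about the known mean: SS = (-1.7−4)² + (7−4)² + (9.6−4)² + (6.3−4)² + (-1.1−4)² + (6.8−4)² + (0.7−4)² = 122.88.
The Normal likelihood contributes (σ²)^(−n/2) exp(−SS/(2σ²)), so the posterior is Inverse-Gamma(α + n/2, β + SS/2) = Inverse-Gamma(10.5, 70.44).
The mode of Inverse-Gamma(a, b) is b/(a+1) = 70.44/11.5 ≈ 6.125.

σ̂²_MAP = 6.125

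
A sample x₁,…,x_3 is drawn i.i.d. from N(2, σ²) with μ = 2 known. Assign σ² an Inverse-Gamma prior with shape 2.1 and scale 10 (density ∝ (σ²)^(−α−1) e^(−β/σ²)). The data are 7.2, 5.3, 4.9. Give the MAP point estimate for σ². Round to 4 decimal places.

σ̂²_MAP = 7.2109

Sum of squared deviations about the known mean: SS = (7.2−2)² + (5.3−2)² + (4.9−2)² = 46.34.
The Normal likelihood contributes (σ²)^(−n/2) exp(−SS/(2σ²)), so the posterior is Inverse-Gamma(α + n/2, β + SS/2) = Inverse-Gamma(3.6, 33.17).
The mode of Inverse-Gamma(a, b) is b/(a+1) = 33.17/4.6 ≈ 7.2109.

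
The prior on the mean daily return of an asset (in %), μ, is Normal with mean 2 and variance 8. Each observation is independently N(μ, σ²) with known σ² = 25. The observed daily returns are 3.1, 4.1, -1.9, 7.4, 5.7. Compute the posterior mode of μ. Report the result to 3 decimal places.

n = 5; x̄ = (3.1 + 4.1 + (-1.9) + 7.4 + 5.7)/5 = 18.4/5 = 3.68.
For a Normal prior and Normal likelihood with known variance, the posterior is Normal; its mode equals its mean, the precision-weighted average.
Prior precision 1/σ₀² = 1/8 = 0.125; data precision n/σ² = 5/25 = 0.2.
μ̂ = (0.125·2 + 0.2·3.68) / (0.125 + 0.2) = 0.986/0.325 = 986/325 ≈ 3.034.

μ̂_MAP = 3.034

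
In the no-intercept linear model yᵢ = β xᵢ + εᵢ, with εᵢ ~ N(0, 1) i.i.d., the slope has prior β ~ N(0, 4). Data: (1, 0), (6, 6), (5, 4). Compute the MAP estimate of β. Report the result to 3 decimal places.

log p(β | y) = −Σ(yᵢ − βxᵢ)²/(2·1) − β²/(2·4) + const.
Setting the derivative to zero: Σxᵢ(yᵢ − βxᵢ)/1 − β/4 = 0, so β = Σxᵢyᵢ / (Σxᵢ² + σ²/τ²).
Σxᵢyᵢ = 1·0 + 6·6 + 5·4 = 56; Σxᵢ² = 62; σ²/τ² = 0.25.
β̂_MAP = 56 / (62 + 0.25) = 56/62.25 ≈ 0.900.

β̂_MAP = 0.900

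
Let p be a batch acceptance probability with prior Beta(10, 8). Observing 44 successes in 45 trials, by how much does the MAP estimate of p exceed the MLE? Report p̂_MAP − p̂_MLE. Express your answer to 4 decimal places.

MAP − MLE = -0.1089

Posterior is Beta(54, 9); MAP = (54−1)/(63−2) = 53/61 ≈ 0.86885.
MLE ignores the prior: p̂_MLE = k/n = 44/45 ≈ 0.97778.
Difference = 53/61 − 44/45 = -299/2745 ≈ -0.1089.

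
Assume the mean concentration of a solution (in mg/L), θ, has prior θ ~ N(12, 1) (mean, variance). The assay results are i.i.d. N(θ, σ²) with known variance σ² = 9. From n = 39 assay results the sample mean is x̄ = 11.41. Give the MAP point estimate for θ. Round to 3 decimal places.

θ̂_MAP = 11.521

n = 39, x̄ = 11.41.
For a Normal prior and Normal likelihood with known variance, the posterior is Normal; its mode equals its mean, the precision-weighted average.
Prior precision 1/σ₀² = 1/1 = 1; data precision n/σ² = 39/9 = 13/3.
θ̂ = (1·12 + (13/3)·11.41) / (1 + 13/3) = (18433/300)/(16/3) = 11.520625 ≈ 11.521.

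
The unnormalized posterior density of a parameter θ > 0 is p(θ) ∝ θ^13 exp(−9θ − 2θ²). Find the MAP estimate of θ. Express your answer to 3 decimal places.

θ̂_MAP = 1.000

ℓ'(θ) = 13/θ − 9 − 4θ. Setting this to zero and multiplying by θ: 4θ² + 9θ − 13 = 0.
θ = (−9 + √(9² + 4·4·13)) / (2·4) = (−9 + √289) / 8 = (−9 + 17)/8 = 1.
ℓ''(θ) = −13/θ² − 4 < 0, confirming a maximum.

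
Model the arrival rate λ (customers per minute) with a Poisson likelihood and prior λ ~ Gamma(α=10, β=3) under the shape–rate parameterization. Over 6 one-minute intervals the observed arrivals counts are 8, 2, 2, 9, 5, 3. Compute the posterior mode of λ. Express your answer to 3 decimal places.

Σxᵢ = 8+2+2+9+5+3 = 29, with n = 6.
Posterior ∝ λ^9e^(−3λ) · λ^29e^(−6λ) = λ^38e^(−9λ), i.e. Gamma(shape=39, rate=9).
The mode of a Gamma(a, b) with a ≥ 1 (shape–rate) is (a−1)/b = 38/9 ≈ 4.222.

λ̂_MAP = 4.222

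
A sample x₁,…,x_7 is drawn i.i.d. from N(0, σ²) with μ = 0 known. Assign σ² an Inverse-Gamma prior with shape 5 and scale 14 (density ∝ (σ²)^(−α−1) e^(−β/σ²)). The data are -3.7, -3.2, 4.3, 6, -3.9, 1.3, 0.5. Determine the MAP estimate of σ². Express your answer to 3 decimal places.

σ̂²_MAP = 6.504

Sum of squared deviations about the known mean: SS = (-3.7−0)² + (-3.2−0)² + (4.3−0)² + (6−0)² + (-3.9−0)² + (1.3−0)² + (0.5−0)² = 95.57.
The Normal likelihood contributes (σ²)^(−n/2) exp(−SS/(2σ²)), so the posterior is Inverse-Gamma(α + n/2, β + SS/2) = Inverse-Gamma(8.5, 61.785).
The mode of Inverse-Gamma(a, b) is b/(a+1) = 61.785/9.5 ≈ 6.504.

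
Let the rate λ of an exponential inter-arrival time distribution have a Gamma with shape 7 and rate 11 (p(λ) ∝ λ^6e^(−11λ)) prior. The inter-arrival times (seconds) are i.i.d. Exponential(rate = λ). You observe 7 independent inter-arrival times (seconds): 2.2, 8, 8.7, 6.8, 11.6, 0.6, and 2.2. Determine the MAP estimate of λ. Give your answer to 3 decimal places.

The Exponential(rate=λ) likelihood is ∝ λ^n e^(−λΣtᵢ). Here n = 7 and Σtᵢ = 2.2 + 8 + 8.7 + 6.8 + 11.6 + 0.6 + 2.2 = 40.1.
Posterior ∝ λ^6e^(−11λ) · λ^7e^(−40.1λ) = λ^13e^(−51.1λ), i.e. Gamma(14, 51.1).
Mode = (a−1)/b = 13/51.1 ≈ 0.254.

λ̂_MAP = 0.254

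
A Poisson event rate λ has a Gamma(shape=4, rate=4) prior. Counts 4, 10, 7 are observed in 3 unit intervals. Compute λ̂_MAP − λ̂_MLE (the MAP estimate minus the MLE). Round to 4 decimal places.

Σxᵢ = 21. Posterior is Gamma(25, 7); MAP = (25−1)/7 = 24/7 ≈ 3.42857.
MLE = x̄ = 21/3 ≈ 7.00000.
Difference = 24/7 − 21/3 = -25/7 ≈ -3.5714.

MAP − MLE = -3.5714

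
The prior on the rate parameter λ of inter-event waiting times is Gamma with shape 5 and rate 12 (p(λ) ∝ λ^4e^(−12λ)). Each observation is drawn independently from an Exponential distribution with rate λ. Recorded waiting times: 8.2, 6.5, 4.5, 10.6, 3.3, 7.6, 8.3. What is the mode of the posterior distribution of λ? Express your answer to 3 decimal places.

The Exponential(rate=λ) likelihood is ∝ λ^n e^(−λΣtᵢ). Here n = 7 and Σtᵢ = 8.2 + 6.5 + 4.5 + 10.6 + 3.3 + 7.6 + 8.3 = 49.
Posterior ∝ λ^4e^(−12λ) · λ^7e^(−49λ) = λ^11e^(−61λ), i.e. Gamma(12, 61).
Mode = (a−1)/b = 11/61 ≈ 0.180.

λ̂_MAP = 0.180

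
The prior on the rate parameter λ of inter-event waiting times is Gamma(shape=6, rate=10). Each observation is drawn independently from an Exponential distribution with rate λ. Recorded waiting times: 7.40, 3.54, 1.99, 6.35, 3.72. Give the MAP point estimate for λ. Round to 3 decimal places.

λ̂_MAP = 0.303

The Exponential(rate=λ) likelihood is ∝ λ^n e^(−λΣtᵢ). Here n = 5 and Σtᵢ = 7.40 + 3.54 + 1.99 + 6.35 + 3.72 = 23.
Posterior ∝ λ^5e^(−10λ) · λ^5e^(−23λ) = λ^10e^(−33λ), i.e. Gamma(11, 33).
Mode = (a−1)/b = 10/33 ≈ 0.303.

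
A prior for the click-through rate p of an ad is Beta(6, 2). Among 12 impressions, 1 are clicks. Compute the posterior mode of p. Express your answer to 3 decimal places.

Prior: Beta(6, 2).
Data: 1 success in 12 trials. The binomial likelihood contributes p(1−p)^11, so the posterior is Beta(6+1, 2+11) = Beta(7, 13).
For Beta(a, b) with a, b > 1 the mode is (a−1)/(a+b−2) = 6/18 ≈ 0.333.

p̂_MAP = 0.333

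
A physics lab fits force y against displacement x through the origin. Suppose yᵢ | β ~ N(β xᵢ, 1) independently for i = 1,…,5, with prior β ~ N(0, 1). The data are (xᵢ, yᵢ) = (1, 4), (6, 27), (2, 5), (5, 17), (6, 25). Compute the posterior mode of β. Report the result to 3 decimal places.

log p(β | y) = −Σ(yᵢ − βxᵢ)²/(2·1) − β²/(2·1) + const.
Setting the derivative to zero: Σxᵢ(yᵢ − βxᵢ)/1 − β/1 = 0, so β = Σxᵢyᵢ / (Σxᵢ² + σ²/τ²).
Σxᵢyᵢ = 1·4 + 6·27 + 2·5 + 5·17 + 6·25 = 411; Σxᵢ² = 102; σ²/τ² = 1.
β̂_MAP = 411 / (102 + 1) = 411/103 ≈ 3.990.

β̂_MAP = 3.990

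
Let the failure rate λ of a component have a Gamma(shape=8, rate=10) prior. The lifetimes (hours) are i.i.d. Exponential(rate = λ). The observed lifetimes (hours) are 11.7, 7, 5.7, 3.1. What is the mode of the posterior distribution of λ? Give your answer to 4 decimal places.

The Exponential(rate=λ) likelihood is ∝ λ^n e^(−λΣtᵢ). Here n = 4 and Σtᵢ = 11.7 + 7 + 5.7 + 3.1 = 27.5.
Posterior ∝ λ^7e^(−10λ) · λ^4e^(−27.5λ) = λ^11e^(−37.5λ), i.e. Gamma(12, 37.5).
Mode = (a−1)/b = 11/37.5 ≈ 0.2933.

λ̂_MAP = 0.2933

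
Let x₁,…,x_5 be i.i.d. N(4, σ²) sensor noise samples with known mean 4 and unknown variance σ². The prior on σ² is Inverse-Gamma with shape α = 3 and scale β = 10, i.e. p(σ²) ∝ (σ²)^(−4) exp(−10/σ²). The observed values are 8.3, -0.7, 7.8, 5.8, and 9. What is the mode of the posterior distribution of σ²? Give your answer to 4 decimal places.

σ̂²_MAP = 7.9431

Sum of squared deviations about the known mean: SS = (8.3−4)² + (-0.7−4)² + (7.8−4)² + (5.8−4)² + (9−4)² = 83.26.
The Normal likelihood contributes (σ²)^(−n/2) exp(−SS/(2σ²)), so the posterior is Inverse-Gamma(α + n/2, β + SS/2) = Inverse-Gamma(5.5, 51.63).
The mode of Inverse-Gamma(a, b) is b/(a+1) = 51.63/6.5 ≈ 7.9431.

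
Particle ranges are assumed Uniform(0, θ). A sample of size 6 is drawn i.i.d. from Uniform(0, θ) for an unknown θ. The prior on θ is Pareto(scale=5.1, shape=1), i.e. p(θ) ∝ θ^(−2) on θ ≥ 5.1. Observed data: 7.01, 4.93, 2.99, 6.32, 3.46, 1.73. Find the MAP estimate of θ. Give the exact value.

The Uniform(0, θ) likelihood is θ^(−n) for θ ≥ max(xᵢ), zero otherwise. Here max(xᵢ) = 7.01.
Posterior ∝ θ^(−2) · θ^(−6) = θ^(−8) on θ ≥ max(5.1, 7.01) = 7.01.
This density is strictly decreasing in θ, so the posterior mode lies at the lower boundary of the support.

θ̂_MAP = 7.01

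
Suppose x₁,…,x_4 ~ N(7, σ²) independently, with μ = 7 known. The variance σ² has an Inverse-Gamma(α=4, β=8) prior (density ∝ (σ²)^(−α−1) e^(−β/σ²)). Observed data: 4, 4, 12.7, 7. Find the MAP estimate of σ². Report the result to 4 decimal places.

σ̂²_MAP = 4.7493

Sum of squared deviations about the known mean: SS = (4−7)² + (4−7)² + (12.7−7)² + (7−7)² = 50.49.
The Normal likelihood contributes (σ²)^(−n/2) exp(−SS/(2σ²)), so the posterior is Inverse-Gamma(α + n/2, β + SS/2) = Inverse-Gamma(6, 33.245).
The mode of Inverse-Gamma(a, b) is b/(a+1) = 33.245/7 ≈ 4.7493.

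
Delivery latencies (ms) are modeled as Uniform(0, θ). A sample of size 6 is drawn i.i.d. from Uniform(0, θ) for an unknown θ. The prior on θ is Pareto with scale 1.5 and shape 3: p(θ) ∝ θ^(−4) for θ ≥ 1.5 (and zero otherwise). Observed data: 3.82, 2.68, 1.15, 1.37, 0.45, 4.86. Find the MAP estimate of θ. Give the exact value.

The Uniform(0, θ) likelihood is θ^(−n) for θ ≥ max(xᵢ), zero otherwise. Here max(xᵢ) = 4.86.
Posterior ∝ θ^(−4) · θ^(−6) = θ^(−10) on θ ≥ max(1.5, 4.86) = 4.86.
This density is strictly decreasing in θ, so the posterior mode lies at the lower boundary of the support.

θ̂_MAP = 4.86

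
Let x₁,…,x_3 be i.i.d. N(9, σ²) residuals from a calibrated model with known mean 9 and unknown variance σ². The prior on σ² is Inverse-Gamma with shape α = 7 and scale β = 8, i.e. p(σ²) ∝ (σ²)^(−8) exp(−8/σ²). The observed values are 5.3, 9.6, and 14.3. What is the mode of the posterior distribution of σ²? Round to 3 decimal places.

Sum of squared deviations about the known mean: SS = (5.3−9)² + (9.6−9)² + (14.3−9)² = 42.14.
The Normal likelihood contributes (σ²)^(−n/2) exp(−SS/(2σ²)), so the posterior is Inverse-Gamma(α + n/2, β + SS/2) = Inverse-Gamma(8.5, 29.07).
The mode of Inverse-Gamma(a, b) is b/(a+1) = 29.07/9.5 ≈ 3.060.

σ̂²_MAP = 3.060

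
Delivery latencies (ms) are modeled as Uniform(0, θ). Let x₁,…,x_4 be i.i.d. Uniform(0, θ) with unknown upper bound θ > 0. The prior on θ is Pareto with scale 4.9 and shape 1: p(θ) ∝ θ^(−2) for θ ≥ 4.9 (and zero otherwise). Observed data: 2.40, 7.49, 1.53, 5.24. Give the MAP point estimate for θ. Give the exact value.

θ̂_MAP = 7.49

The Uniform(0, θ) likelihood is θ^(−n) for θ ≥ max(xᵢ), zero otherwise. Here max(xᵢ) = 7.49.
Posterior ∝ θ^(−2) · θ^(−4) = θ^(−6) on θ ≥ max(4.9, 7.49) = 7.49.
This density is strictly decreasing in θ, so the posterior mode lies at the lower boundary of the support.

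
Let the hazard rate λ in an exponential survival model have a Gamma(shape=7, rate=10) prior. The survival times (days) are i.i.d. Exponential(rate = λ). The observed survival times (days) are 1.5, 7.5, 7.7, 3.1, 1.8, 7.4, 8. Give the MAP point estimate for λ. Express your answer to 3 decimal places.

The Exponential(rate=λ) likelihood is ∝ λ^n e^(−λΣtᵢ). Here n = 7 and Σtᵢ = 1.5 + 7.5 + 7.7 + 3.1 + 1.8 + 7.4 + 8 = 37.
Posterior ∝ λ^6e^(−10λ) · λ^7e^(−37λ) = λ^13e^(−47λ), i.e. Gamma(14, 47).
Mode = (a−1)/b = 13/47 ≈ 0.277.

λ̂_MAP = 0.277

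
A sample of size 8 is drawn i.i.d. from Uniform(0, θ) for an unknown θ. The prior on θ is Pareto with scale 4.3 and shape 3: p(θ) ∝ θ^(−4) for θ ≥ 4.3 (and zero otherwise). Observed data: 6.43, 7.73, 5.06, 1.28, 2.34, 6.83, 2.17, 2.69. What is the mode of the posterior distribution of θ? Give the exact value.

θ̂_MAP = 7.73

The Uniform(0, θ) likelihood is θ^(−n) for θ ≥ max(xᵢ), zero otherwise. Here max(xᵢ) = 7.73.
Posterior ∝ θ^(−4) · θ^(−8) = θ^(−12) on θ ≥ max(4.3, 7.73) = 7.73.
This density is strictly decreasing in θ, so the posterior mode lies at the lower boundary of the support.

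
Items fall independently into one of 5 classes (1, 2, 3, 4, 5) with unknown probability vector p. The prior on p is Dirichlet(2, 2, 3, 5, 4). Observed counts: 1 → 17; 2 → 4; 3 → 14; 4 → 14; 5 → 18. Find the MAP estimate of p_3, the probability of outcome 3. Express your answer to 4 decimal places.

MAP estimate: 0.2051

The posterior is Dirichlet(αᵢ + nᵢ) = Dirichlet(19, 6, 17, 19, 22).
For a Dirichlet(a₁,…,a_K) with all aᵢ > 1, the mode has j-th component (aⱼ − 1)/(Σaᵢ − K).
Here Σaᵢ = 83 and K = 5, so p_3 = (17 − 1)/(83 − 5) = 16/78 ≈ 0.2051.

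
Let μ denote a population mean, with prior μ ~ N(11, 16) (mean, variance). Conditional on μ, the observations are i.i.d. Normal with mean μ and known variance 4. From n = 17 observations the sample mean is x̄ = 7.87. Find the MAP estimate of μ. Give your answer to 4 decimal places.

n = 17, x̄ = 7.87.
For a Normal prior and Normal likelihood with known variance, the posterior is Normal; its mode equals its mean, the precision-weighted average.
Prior precision 1/σ₀² = 1/16 = 0.0625; data precision n/σ² = 17/4 = 4.25.
μ̂ = (0.0625·11 + 4.25·7.87) / (0.0625 + 4.25) = 34.135/4.3125 = 13654/1725 ≈ 7.9154.

μ̂_MAP = 7.9154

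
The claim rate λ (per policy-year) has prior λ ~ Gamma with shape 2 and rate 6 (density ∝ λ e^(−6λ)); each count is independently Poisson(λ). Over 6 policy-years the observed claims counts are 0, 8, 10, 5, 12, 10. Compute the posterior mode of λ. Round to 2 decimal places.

Σxᵢ = 0+8+10+5+12+10 = 45, with n = 6.
Posterior ∝ λe^(−6λ) · λ^45e^(−6λ) = λ^46e^(−12λ), i.e. Gamma(shape=47, rate=12).
The mode of a Gamma(a, b) with a ≥ 1 (shape–rate) is (a−1)/b = 46/12 ≈ 3.83.

λ̂_MAP = 3.83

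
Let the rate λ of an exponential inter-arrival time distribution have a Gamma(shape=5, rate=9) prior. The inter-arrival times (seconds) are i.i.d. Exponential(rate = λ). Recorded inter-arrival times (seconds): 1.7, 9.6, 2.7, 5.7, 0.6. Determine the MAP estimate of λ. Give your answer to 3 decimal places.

λ̂_MAP = 0.307

The Exponential(rate=λ) likelihood is ∝ λ^n e^(−λΣtᵢ). Here n = 5 and Σtᵢ = 1.7 + 9.6 + 2.7 + 5.7 + 0.6 = 20.3.
Posterior ∝ λ^4e^(−9λ) · λ^5e^(−20.3λ) = λ^9e^(−29.3λ), i.e. Gamma(10, 29.3).
Mode = (a−1)/b = 9/29.3 ≈ 0.307.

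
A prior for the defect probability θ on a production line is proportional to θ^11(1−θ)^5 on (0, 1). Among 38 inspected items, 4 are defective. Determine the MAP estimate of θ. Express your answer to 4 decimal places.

The prior density ∝ θ^11(1−θ)^5 is the kernel of Beta(12, 6).
Data: 4 successes in 38 trials. The binomial likelihood contributes θ^4(1−θ)^34, so the posterior is Beta(12+4, 6+34) = Beta(16, 40).
For Beta(a, b) with a, b > 1 the mode is (a−1)/(a+b−2) = 15/54 ≈ 0.2778.

θ̂_MAP = 0.2778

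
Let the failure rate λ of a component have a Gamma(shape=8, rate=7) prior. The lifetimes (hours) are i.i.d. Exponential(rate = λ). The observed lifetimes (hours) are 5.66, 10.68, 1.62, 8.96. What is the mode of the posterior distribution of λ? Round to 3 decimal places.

The Exponential(rate=λ) likelihood is ∝ λ^n e^(−λΣtᵢ). Here n = 4 and Σtᵢ = 5.66 + 10.68 + 1.62 + 8.96 = 26.92.
Posterior ∝ λ^7e^(−7λ) · λ^4e^(−26.92λ) = λ^11e^(−33.92λ), i.e. Gamma(12, 33.92).
Mode = (a−1)/b = 11/33.92 ≈ 0.324.

λ̂_MAP = 0.324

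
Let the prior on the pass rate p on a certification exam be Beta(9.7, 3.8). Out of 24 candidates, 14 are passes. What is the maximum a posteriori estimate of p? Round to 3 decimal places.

Prior: Beta(9.7, 3.8).
Data: 14 successes in 24 trials. The binomial likelihood contributes p^14(1−p)^10, so the posterior is Beta(9.7+14, 3.8+10) = Beta(23.7, 13.8).
For Beta(a, b) with a, b > 1 the mode is (a−1)/(a+b−2) = 22.7/35.5 ≈ 0.639.

p̂_MAP = 0.639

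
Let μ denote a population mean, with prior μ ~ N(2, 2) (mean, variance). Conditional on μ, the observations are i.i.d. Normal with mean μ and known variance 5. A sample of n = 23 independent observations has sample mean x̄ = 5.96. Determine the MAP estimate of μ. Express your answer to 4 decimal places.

μ̂_MAP = 5.5718

n = 23, x̄ = 5.96.
For a Normal prior and Normal likelihood with known variance, the posterior is Normal; its mode equals its mean, the precision-weighted average.
Prior precision 1/σ₀² = 1/2 = 0.5; data precision n/σ² = 23/5 = 4.6.
μ̂ = (0.5·2 + 4.6·5.96) / (0.5 + 4.6) = 28.416/5.1 = 2368/425 ≈ 5.5718.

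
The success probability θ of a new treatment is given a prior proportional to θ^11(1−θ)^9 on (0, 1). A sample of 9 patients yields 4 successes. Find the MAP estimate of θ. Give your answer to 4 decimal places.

The prior density ∝ θ^11(1−θ)^9 is the kernel of Beta(12, 10).
Data: 4 successes in 9 trials. The binomial likelihood contributes θ^4(1−θ)^5, so the posterior is Beta(12+4, 10+5) = Beta(16, 15).
For Beta(a, b) with a, b > 1 the mode is (a−1)/(a+b−2) = 15/29 ≈ 0.5172.

θ̂_MAP = 0.5172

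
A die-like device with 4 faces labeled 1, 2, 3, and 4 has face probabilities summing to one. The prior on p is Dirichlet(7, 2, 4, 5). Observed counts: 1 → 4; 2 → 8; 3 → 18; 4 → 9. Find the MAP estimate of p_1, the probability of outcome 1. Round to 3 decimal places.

MAP estimate: 0.189

The posterior is Dirichlet(αᵢ + nᵢ) = Dirichlet(11, 10, 22, 14).
For a Dirichlet(a₁,…,a_K) with all aᵢ > 1, the mode has j-th component (aⱼ − 1)/(Σaᵢ − K).
Here Σaᵢ = 57 and K = 4, so p_1 = (11 − 1)/(57 − 4) = 10/53 ≈ 0.189.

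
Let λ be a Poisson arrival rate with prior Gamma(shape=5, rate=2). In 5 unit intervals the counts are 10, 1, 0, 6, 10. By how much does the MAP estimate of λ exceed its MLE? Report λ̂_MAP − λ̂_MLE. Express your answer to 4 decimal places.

MAP − MLE = -0.9714

Σxᵢ = 27. Posterior is Gamma(32, 7); MAP = (32−1)/7 = 31/7 ≈ 4.42857.
MLE = x̄ = 27/5 ≈ 5.40000.
Difference = 31/7 − 27/5 = -34/35 ≈ -0.9714.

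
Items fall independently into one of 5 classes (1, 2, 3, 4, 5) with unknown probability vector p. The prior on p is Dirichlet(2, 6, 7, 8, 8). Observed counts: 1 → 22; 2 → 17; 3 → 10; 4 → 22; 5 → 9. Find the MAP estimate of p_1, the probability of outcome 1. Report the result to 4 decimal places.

The posterior is Dirichlet(αᵢ + nᵢ) = Dirichlet(24, 23, 17, 30, 17).
For a Dirichlet(a₁,…,a_K) with all aᵢ > 1, the mode has j-th component (aⱼ − 1)/(Σaᵢ − K).
Here Σaᵢ = 111 and K = 5, so p_1 = (24 − 1)/(111 − 5) = 23/106 ≈ 0.2170.

MAP estimate: 0.2170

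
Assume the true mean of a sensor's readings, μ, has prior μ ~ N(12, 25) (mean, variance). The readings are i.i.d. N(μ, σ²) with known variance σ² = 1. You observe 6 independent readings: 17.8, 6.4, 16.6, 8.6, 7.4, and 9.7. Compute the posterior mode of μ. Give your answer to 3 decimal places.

n = 6; x̄ = (17.8 + 6.4 + 16.6 + 8.6 + 7.4 + 9.7)/6 = 66.5/6 = 133/12 ≈ 11.0833.
For a Normal prior and Normal likelihood with known variance, the posterior is Normal; its mode equals its mean, the precision-weighted average.
Prior precision 1/σ₀² = 1/25 = 0.04; data precision n/σ² = 6/1 = 6.
μ̂ = (0.04·12 + 6·(133/12)) / (0.04 + 6) = 66.98/6.04 = 3349/302 ≈ 11.089.

μ̂_MAP = 11.089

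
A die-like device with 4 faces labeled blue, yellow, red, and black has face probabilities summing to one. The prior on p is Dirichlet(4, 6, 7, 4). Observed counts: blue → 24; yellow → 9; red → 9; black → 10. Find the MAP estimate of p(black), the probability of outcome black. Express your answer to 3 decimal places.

MAP estimate of p(black) = 0.188

The posterior is Dirichlet(αᵢ + nᵢ) = Dirichlet(28, 15, 16, 14).
For a Dirichlet(a₁,…,a_K) with all aᵢ > 1, the mode has j-th component (aⱼ − 1)/(Σaᵢ − K).
Here Σaᵢ = 73 and K = 4, so p(black) = (14 − 1)/(73 − 4) = 13/69 ≈ 0.188.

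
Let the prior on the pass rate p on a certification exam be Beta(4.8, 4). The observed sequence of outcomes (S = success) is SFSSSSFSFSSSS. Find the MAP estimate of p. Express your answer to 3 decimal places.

Prior: Beta(4.8, 4).
Data: 10 successes in 13 trials (from the sequence). The binomial likelihood contributes p^10(1−p)^3, so the posterior is Beta(4.8+10, 4+3) = Beta(14.8, 7).
For Beta(a, b) with a, b > 1 the mode is (a−1)/(a+b−2) = 13.8/19.8 ≈ 0.697.

p̂_MAP = 0.697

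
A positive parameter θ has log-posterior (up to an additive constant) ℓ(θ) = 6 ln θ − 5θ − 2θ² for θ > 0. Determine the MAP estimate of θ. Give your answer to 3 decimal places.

θ̂_MAP = 0.750

ℓ'(θ) = 6/θ − 5 − 4θ. Setting this to zero and multiplying by θ: 4θ² + 5θ − 6 = 0.
θ = (−5 + √(5² + 4·4·6)) / (2·4) = (−5 + √121) / 8 = (−5 + 11)/8 = 3/4.
ℓ''(θ) = −6/θ² − 4 < 0, confirming a maximum.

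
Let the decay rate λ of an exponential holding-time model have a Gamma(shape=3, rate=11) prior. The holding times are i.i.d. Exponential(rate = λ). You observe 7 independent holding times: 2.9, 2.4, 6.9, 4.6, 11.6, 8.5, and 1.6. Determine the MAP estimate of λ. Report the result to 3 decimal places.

λ̂_MAP = 0.182

The Exponential(rate=λ) likelihood is ∝ λ^n e^(−λΣtᵢ). Here n = 7 and Σtᵢ = 2.9 + 2.4 + 6.9 + 4.6 + 11.6 + 8.5 + 1.6 = 38.5.
Posterior ∝ λ^2e^(−11λ) · λ^7e^(−38.5λ) = λ^9e^(−49.5λ), i.e. Gamma(10, 49.5).
Mode = (a−1)/b = 9/49.5 ≈ 0.182.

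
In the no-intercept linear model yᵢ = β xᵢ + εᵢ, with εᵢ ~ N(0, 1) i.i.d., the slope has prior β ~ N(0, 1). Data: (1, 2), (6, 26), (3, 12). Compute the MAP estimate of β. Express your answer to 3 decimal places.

β̂_MAP = 4.128

log p(β | y) = −Σ(yᵢ − βxᵢ)²/(2·1) − β²/(2·1) + const.
Setting the derivative to zero: Σxᵢ(yᵢ − βxᵢ)/1 − β/1 = 0, so β = Σxᵢyᵢ / (Σxᵢ² + σ²/τ²).
Σxᵢyᵢ = 1·2 + 6·26 + 3·12 = 194; Σxᵢ² = 46; σ²/τ² = 1.
β̂_MAP = 194 / (46 + 1) = 194/47 ≈ 4.128.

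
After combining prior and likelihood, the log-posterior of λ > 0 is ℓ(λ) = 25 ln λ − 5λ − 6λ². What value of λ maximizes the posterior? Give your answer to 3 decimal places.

λ̂_MAP = 1.250

ℓ'(λ) = 25/λ − 5 − 12λ. Setting this to zero and multiplying by λ: 12λ² + 5λ − 25 = 0.
λ = (−5 + √(5² + 4·12·25)) / (2·12) = (−5 + √1225) / 24 = (−5 + 35)/24 = 5/4.
ℓ''(λ) = −25/λ² − 12 < 0, confirming a maximum.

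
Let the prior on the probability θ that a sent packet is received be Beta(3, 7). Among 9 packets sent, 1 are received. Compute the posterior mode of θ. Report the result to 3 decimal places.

θ̂_MAP = 0.176

Prior: Beta(3, 7).
Data: 1 success in 9 trials. The binomial likelihood contributes θ(1−θ)^8, so the posterior is Beta(3+1, 7+8) = Beta(4, 15).
For Beta(a, b) with a, b > 1 the mode is (a−1)/(a+b−2) = 3/17 ≈ 0.176.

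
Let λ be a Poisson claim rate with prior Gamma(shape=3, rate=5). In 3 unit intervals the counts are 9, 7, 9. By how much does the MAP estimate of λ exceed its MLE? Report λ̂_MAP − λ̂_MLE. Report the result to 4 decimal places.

MAP − MLE = -4.9583

Σxᵢ = 25. Posterior is Gamma(28, 8); MAP = (28−1)/8 = 27/8 ≈ 3.37500.
MLE = x̄ = 25/3 ≈ 8.33333.
Difference = 27/8 − 25/3 = -119/24 ≈ -4.9583.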